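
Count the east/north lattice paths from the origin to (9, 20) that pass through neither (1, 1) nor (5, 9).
Number of paths = 4193475

Inclusion–exclusion. Total paths: C(29, 9) = 10015005. Through P₁: C(2, 1)·C(27, 8) = 4440150. Through P₂: C(14, 5)·C(15, 4) = 2732730. Since P₁ is strictly southwest of P₂, a monotone path through both must visit P₁ then P₂; paths through both = C(2, 1)·C(12, 4)·C(15, 4) = 1351350. Avoid both = 10015005 − 4440150 − 2732730 + 1351350 = 4193475.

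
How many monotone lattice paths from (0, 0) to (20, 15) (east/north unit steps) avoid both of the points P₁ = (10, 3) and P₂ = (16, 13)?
Number of paths = 2079397999

Inclusion–exclusion. Total paths: C(35, 20) = 3247943160. Through P₁: C(13, 10)·C(22, 10) = 184940756. Through P₂: C(29, 16)·C(6, 4) = 1017958725. Since P₁ is strictly southwest of P₂, a monotone path through both must visit P₁ then P₂; paths through both = C(13, 10)·C(16, 6)·C(6, 4) = 34354320. Avoid both = 3247943160 − 184940756 − 1017958725 + 34354320 = 2079397999.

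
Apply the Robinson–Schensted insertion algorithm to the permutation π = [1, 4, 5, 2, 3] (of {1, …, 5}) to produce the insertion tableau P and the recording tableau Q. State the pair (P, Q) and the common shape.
P = [1, 2, 3] / [4, 5];  Q = [1, 2, 3] / [4, 5];  common shape = (3, 2)

Row-insert the values π_1, π_2, … into P one at a time, bumping the leftmost entry strictly greater than the inserted value down to the next row. The recording tableau Q records, in position (i, j), the step at which that cell was added to P.
  Insert 1 (step 1): P = [1];  Q = [1]
  Insert 4 (step 2): P = [1, 4];  Q = [1, 2]
  Insert 5 (step 3): P = [1, 4, 5];  Q = [1, 2, 3]
  Insert 2 (step 4): P = [1, 2, 5] / [4];  Q = [1, 2, 3] / [4]
  Insert 3 (step 5): P = [1, 2, 3] / [4, 5];  Q = [1, 2, 3] / [4, 5]
Final shape: (3, 2).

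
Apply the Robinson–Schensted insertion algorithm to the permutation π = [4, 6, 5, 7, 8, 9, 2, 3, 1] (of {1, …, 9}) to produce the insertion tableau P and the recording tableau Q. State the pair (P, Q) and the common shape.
P = [1, 3, 7, 8, 9] / [2, 5] / [4] / [6];  Q = [1, 2, 4, 5, 6] / [3, 8] / [7] / [9];  common shape = (5, 2, 1, 1)

Row-insert the values π_1, π_2, … into P one at a time, bumping the leftmost entry strictly greater than the inserted value down to the next row. The recording tableau Q records, in position (i, j), the step at which that cell was added to P.
  Insert 4 (step 1): P = [4];  Q = [1]
  Insert 6 (step 2): P = [4, 6];  Q = [1, 2]
  Insert 5 (step 3): P = [4, 5] / [6];  Q = [1, 2] / [3]
  Insert 7 (step 4): P = [4, 5, 7] / [6];  Q = [1, 2, 4] / [3]
  Insert 8 (step 5): P = [4, 5, 7, 8] / [6];  Q = [1, 2, 4, 5] / [3]
  Insert 9 (step 6): P = [4, 5, 7, 8, 9] / [6];  Q = [1, 2, 4, 5, 6] / [3]
  Insert 2 (step 7): P = [2, 5, 7, 8, 9] / [4] / [6];  Q = [1, 2, 4, 5, 6] / [3] / [7]
  Insert 3 (step 8): P = [2, 3, 7, 8, 9] / [4, 5] / [6];  Q = [1, 2, 4, 5, 6] / [3, 8] / [7]
  Insert 1 (step 9): P = [1, 3, 7, 8, 9] / [2, 5] / [4] / [6];  Q = [1, 2, 4, 5, 6] / [3, 8] / [7] / [9]
Final shape: (5, 2, 1, 1).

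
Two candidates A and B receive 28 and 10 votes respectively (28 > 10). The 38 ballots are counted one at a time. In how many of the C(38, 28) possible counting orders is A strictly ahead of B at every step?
Strict-lead orderings = 223926516

Total orderings of the 38 votes with 28 for A: C(38, 28) = 472733756. By the Bertrand ballot formula (Cycle Lemma / reflection principle), the number of orderings in which A is strictly ahead of B throughout is (p − q)/(p + q) · C(p + q, p) = (28 − 10)/(28 + 10) · 472733756 = 223926516.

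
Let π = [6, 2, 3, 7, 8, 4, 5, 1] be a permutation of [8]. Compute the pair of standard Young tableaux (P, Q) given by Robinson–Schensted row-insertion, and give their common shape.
P = [1, 3, 4, 5] / [2, 7, 8] / [6];  Q = [1, 3, 4, 5] / [2, 6, 7] / [8];  common shape = (4, 3, 1)

Row-insert the values π_1, π_2, … into P one at a time, bumping the leftmost entry strictly greater than the inserted value down to the next row. The recording tableau Q records, in position (i, j), the step at which that cell was added to P.
  Insert 6 (step 1): P = [6];  Q = [1]
  Insert 2 (step 2): P = [2] / [6];  Q = [1] / [2]
  Insert 3 (step 3): P = [2, 3] / [6];  Q = [1, 3] / [2]
  Insert 7 (step 4): P = [2, 3, 7] / [6];  Q = [1, 3, 4] / [2]
  Insert 8 (step 5): P = [2, 3, 7, 8] / [6];  Q = [1, 3, 4, 5] / [2]
  Insert 4 (step 6): P = [2, 3, 4, 8] / [6, 7];  Q = [1, 3, 4, 5] / [2, 6]
  Insert 5 (step 7): P = [2, 3, 4, 5] / [6, 7, 8];  Q = [1, 3, 4, 5] / [2, 6, 7]
  Insert 1 (step 8): P = [1, 3, 4, 5] / [2, 7, 8] / [6];  Q = [1, 3, 4, 5] / [2, 6, 7] / [8]
Final shape: (4, 3, 1).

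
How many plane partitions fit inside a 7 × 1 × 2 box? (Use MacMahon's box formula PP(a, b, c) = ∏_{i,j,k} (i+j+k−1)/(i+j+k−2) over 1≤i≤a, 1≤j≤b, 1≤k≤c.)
PP(7, 1, 2) = 36

Evaluate the triple product over i = 1..7, j = 1..1, k = 1..2. The factors are (2/1) · (3/2) · (3/2) · (4/3) · (4/3) · (5/4) · (5/4) · (6/5) · … (14 factors total). The numerators and denominators telescope so the product is an integer; carrying out the multiplication exactly gives PP(7, 1, 2) = 36.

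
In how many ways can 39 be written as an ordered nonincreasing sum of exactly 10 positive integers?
p(39, 10 parts) = 3015

Partitions of n into exactly k parts are in bijection with partitions of n − k into at most k parts (subtract 1 from each part). So p(39, exactly 10) = p(29, parts ≤ 10). Computing via the recurrence p(m, j) = p(m, j−1) + p(m−j, j) gives 3015.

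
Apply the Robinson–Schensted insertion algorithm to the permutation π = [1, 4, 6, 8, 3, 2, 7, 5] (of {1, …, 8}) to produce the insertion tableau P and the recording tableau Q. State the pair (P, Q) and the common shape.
P = [1, 2, 5, 7] / [3, 6] / [4, 8];  Q = [1, 2, 3, 4] / [5, 7] / [6, 8];  common shape = (4, 2, 2)

Row-insert the values π_1, π_2, … into P one at a time, bumping the leftmost entry strictly greater than the inserted value down to the next row. The recording tableau Q records, in position (i, j), the step at which that cell was added to P.
  Insert 1 (step 1): P = [1];  Q = [1]
  Insert 4 (step 2): P = [1, 4];  Q = [1, 2]
  Insert 6 (step 3): P = [1, 4, 6];  Q = [1, 2, 3]
  Insert 8 (step 4): P = [1, 4, 6, 8];  Q = [1, 2, 3, 4]
  Insert 3 (step 5): P = [1, 3, 6, 8] / [4];  Q = [1, 2, 3, 4] / [5]
  Insert 2 (step 6): P = [1, 2, 6, 8] / [3] / [4];  Q = [1, 2, 3, 4] / [5] / [6]
  Insert 7 (step 7): P = [1, 2, 6, 7] / [3, 8] / [4];  Q = [1, 2, 3, 4] / [5, 7] / [6]
  Insert 5 (step 8): P = [1, 2, 5, 7] / [3, 6] / [4, 8];  Q = [1, 2, 3, 4] / [5, 7] / [6, 8]
Final shape: (4, 2, 2).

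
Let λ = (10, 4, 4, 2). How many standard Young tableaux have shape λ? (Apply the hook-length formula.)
# SYT of shape (10, 4, 4, 2) = 16713312

Hook-length formula: f^λ = n! / Π hook(c), product over all cells c of the Young diagram. For λ = (10, 4, 4, 2), n = 20 boxes. Hook lengths by row (left-to-right, top-to-bottom): [13, 12, 10, 9, 6, 5, 4, 3, 2, 1]; [6, 5, 3, 2]; [5, 4, 2, 1]; [2, 1]. Product of hooks = 145566720000. So f^λ = 20! / 145566720000 = 2432902008176640000 / 145566720000 = 16713312.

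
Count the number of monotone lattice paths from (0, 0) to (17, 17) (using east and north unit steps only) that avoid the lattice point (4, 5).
Number of paths = 1678368420

Total paths from (0, 0) to (17, 17): C(34, 17) = 2333606220. Paths through (4, 5): (paths (0, 0) → (4, 5)) × (paths (4, 5) → (17, 17)) = C(9, 4) · C(25, 13) = 126 · 5200300 = 655237800. Avoidance count = 2333606220 − 655237800 = 1678368420.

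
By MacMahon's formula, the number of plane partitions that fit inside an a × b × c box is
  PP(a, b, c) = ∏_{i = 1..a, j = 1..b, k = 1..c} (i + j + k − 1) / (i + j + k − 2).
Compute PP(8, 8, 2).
PP(8, 8, 2) = 34763300

Evaluate the triple product over i = 1..8, j = 1..8, k = 1..2. The factors are (2/1) · (3/2) · (3/2) · (4/3) · (4/3) · (5/4) · (5/4) · (6/5) · … (128 factors total). The numerators and denominators telescope so the product is an integer; carrying out the multiplication exactly gives PP(8, 8, 2) = 34763300.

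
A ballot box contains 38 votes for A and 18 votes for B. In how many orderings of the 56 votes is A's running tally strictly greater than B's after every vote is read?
Strict-lead orderings = 75831424919250

Total orderings of the 56 votes with 38 for A: C(56, 38) = 212327989773900. By the Bertrand ballot formula (Cycle Lemma / reflection principle), the number of orderings in which A is strictly ahead of B throughout is (p − q)/(p + q) · C(p + q, p) = (38 − 18)/(38 + 18) · 212327989773900 = 75831424919250.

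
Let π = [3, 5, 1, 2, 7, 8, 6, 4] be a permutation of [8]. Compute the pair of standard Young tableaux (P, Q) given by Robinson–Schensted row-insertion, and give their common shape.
P = [1, 2, 4, 8] / [3, 5, 6] / [7];  Q = [1, 2, 5, 6] / [3, 4, 7] / [8];  common shape = (4, 3, 1)

Row-insert the values π_1, π_2, … into P one at a time, bumping the leftmost entry strictly greater than the inserted value down to the next row. The recording tableau Q records, in position (i, j), the step at which that cell was added to P.
  Insert 3 (step 1): P = [3];  Q = [1]
  Insert 5 (step 2): P = [3, 5];  Q = [1, 2]
  Insert 1 (step 3): P = [1, 5] / [3];  Q = [1, 2] / [3]
  Insert 2 (step 4): P = [1, 2] / [3, 5];  Q = [1, 2] / [3, 4]
  Insert 7 (step 5): P = [1, 2, 7] / [3, 5];  Q = [1, 2, 5] / [3, 4]
  Insert 8 (step 6): P = [1, 2, 7, 8] / [3, 5];  Q = [1, 2, 5, 6] / [3, 4]
  Insert 6 (step 7): P = [1, 2, 6, 8] / [3, 5, 7];  Q = [1, 2, 5, 6] / [3, 4, 7]
  Insert 4 (step 8): P = [1, 2, 4, 8] / [3, 5, 6] / [7];  Q = [1, 2, 5, 6] / [3, 4, 7] / [8]
Final shape: (4, 3, 1).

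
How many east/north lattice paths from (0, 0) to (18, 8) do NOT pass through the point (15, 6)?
Number of paths = 1019635

Total paths from (0, 0) to (18, 8): C(26, 18) = 1562275. Paths through (15, 6): (paths (0, 0) → (15, 6)) × (paths (15, 6) → (18, 8)) = C(21, 15) · C(5, 3) = 54264 · 10 = 542640. Avoidance count = 1562275 − 542640 = 1019635.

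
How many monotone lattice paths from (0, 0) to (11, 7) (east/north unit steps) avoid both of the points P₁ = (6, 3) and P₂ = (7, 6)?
Number of paths = 14340

Inclusion–exclusion. Total paths: C(18, 11) = 31824. Through P₁: C(9, 6)·C(9, 5) = 10584. Through P₂: C(13, 7)·C(5, 4) = 8580. Since P₁ is strictly southwest of P₂, a monotone path through both must visit P₁ then P₂; paths through both = C(9, 6)·C(4, 1)·C(5, 4) = 1680. Avoid both = 31824 − 10584 − 8580 + 1680 = 14340.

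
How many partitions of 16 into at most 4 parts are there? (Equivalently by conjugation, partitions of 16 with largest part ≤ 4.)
p(16, parts ≤ 4) = 64

Partitions of 16 with all parts ≤ 4: 4+4+4+4, 4+4+4+3+1, 4+4+4+2+2, 4+4+4+2+1+1, 4+4+4+1+1+1+1, 4+4+3+3+2, 4+4+3+3+1+1, 4+4+3+2+2+1, 4+4+3+2+1+1+1, 4+4+3+1+1+1+1+1, 4+4+2+2+2+2, 4+4+2+2+2+1+1, 4+4+2+2+1+1+1+1, 4+4+2+1+1+1+1+1+1, 4+4+1+1+1+1+1+1+1+1, 4+3+3+3+3, 4+3+3+3+2+1, 4+3+3+3+1+1+1, 4+3+3+2+2+2, 4+3+3+2+2+1+1, 4+3+3+2+1+1+1+1, 4+3+3+1+1+1+1+1+1, 4+3+2+2+2+2+1, 4+3+2+2+2+1+1+1, 4+3+2+2+1+1+1+1+1, 4+3+2+1+1+1+1+1+1+1, 4+3+1+1+1+1+1+1+1+1+1, 4+2+2+2+2+2+2, 4+2+2+2+2+2+1+1, 4+2+2+2+2+1+1+1+1, … (64 total). Count = 64.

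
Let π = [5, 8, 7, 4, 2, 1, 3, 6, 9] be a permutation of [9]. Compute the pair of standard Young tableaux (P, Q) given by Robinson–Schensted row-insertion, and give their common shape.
P = [1, 3, 6, 9] / [2, 7] / [4] / [5] / [8];  Q = [1, 2, 8, 9] / [3, 7] / [4] / [5] / [6];  common shape = (4, 2, 1, 1, 1)

Row-insert the values π_1, π_2, … into P one at a time, bumping the leftmost entry strictly greater than the inserted value down to the next row. The recording tableau Q records, in position (i, j), the step at which that cell was added to P.
  Insert 5 (step 1): P = [5];  Q = [1]
  Insert 8 (step 2): P = [5, 8];  Q = [1, 2]
  Insert 7 (step 3): P = [5, 7] / [8];  Q = [1, 2] / [3]
  Insert 4 (step 4): P = [4, 7] / [5] / [8];  Q = [1, 2] / [3] / [4]
  Insert 2 (step 5): P = [2, 7] / [4] / [5] / [8];  Q = [1, 2] / [3] / [4] / [5]
  Insert 1 (step 6): P = [1, 7] / [2] / [4] / [5] / [8];  Q = [1, 2] / [3] / [4] / [5] / [6]
  Insert 3 (step 7): P = [1, 3] / [2, 7] / [4] / [5] / [8];  Q = [1, 2] / [3, 7] / [4] / [5] / [6]
  Insert 6 (step 8): P = [1, 3, 6] / [2, 7] / [4] / [5] / [8];  Q = [1, 2, 8] / [3, 7] / [4] / [5] / [6]
  Insert 9 (step 9): P = [1, 3, 6, 9] / [2, 7] / [4] / [5] / [8];  Q = [1, 2, 8, 9] / [3, 7] / [4] / [5] / [6]
Final shape: (4, 2, 1, 1, 1).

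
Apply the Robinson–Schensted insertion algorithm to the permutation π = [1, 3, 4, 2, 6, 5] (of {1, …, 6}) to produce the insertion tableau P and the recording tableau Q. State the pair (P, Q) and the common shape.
P = [1, 2, 4, 5] / [3, 6];  Q = [1, 2, 3, 5] / [4, 6];  common shape = (4, 2)

Row-insert the values π_1, π_2, … into P one at a time, bumping the leftmost entry strictly greater than the inserted value down to the next row. The recording tableau Q records, in position (i, j), the step at which that cell was added to P.
  Insert 1 (step 1): P = [1];  Q = [1]
  Insert 3 (step 2): P = [1, 3];  Q = [1, 2]
  Insert 4 (step 3): P = [1, 3, 4];  Q = [1, 2, 3]
  Insert 2 (step 4): P = [1, 2, 4] / [3];  Q = [1, 2, 3] / [4]
  Insert 6 (step 5): P = [1, 2, 4, 6] / [3];  Q = [1, 2, 3, 5] / [4]
  Insert 5 (step 6): P = [1, 2, 4, 5] / [3, 6];  Q = [1, 2, 3, 5] / [4, 6]
Final shape: (4, 2).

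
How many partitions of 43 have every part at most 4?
p(43, parts ≤ 4) = 764

Use the recurrence p(n, m) = p(n, m−1) + p(n−m, m): either the largest part is < m (count p(n, m−1)) or the largest part is exactly m (remove one copy of m, count p(n−m, m)). With p(0, ·) = 1 this gives p(43, parts ≤ 4) = 764. (By conjugating Young diagrams, this also counts partitions of 43 into at most 4 parts.)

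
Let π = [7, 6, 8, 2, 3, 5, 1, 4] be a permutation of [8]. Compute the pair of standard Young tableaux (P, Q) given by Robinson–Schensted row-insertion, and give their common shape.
P = [1, 3, 4] / [2, 5] / [6, 8] / [7];  Q = [1, 3, 6] / [2, 5] / [4, 8] / [7];  common shape = (3, 2, 2, 1)

Row-insert the values π_1, π_2, … into P one at a time, bumping the leftmost entry strictly greater than the inserted value down to the next row. The recording tableau Q records, in position (i, j), the step at which that cell was added to P.
  Insert 7 (step 1): P = [7];  Q = [1]
  Insert 6 (step 2): P = [6] / [7];  Q = [1] / [2]
  Insert 8 (step 3): P = [6, 8] / [7];  Q = [1, 3] / [2]
  Insert 2 (step 4): P = [2, 8] / [6] / [7];  Q = [1, 3] / [2] / [4]
  Insert 3 (step 5): P = [2, 3] / [6, 8] / [7];  Q = [1, 3] / [2, 5] / [4]
  Insert 5 (step 6): P = [2, 3, 5] / [6, 8] / [7];  Q = [1, 3, 6] / [2, 5] / [4]
  Insert 1 (step 7): P = [1, 3, 5] / [2, 8] / [6] / [7];  Q = [1, 3, 6] / [2, 5] / [4] / [7]
  Insert 4 (step 8): P = [1, 3, 4] / [2, 5] / [6, 8] / [7];  Q = [1, 3, 6] / [2, 5] / [4, 8] / [7]
Final shape: (3, 2, 2, 1).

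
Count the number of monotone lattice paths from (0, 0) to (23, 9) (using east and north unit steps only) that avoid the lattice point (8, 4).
Number of paths = 20374320

Total paths from (0, 0) to (23, 9): C(32, 23) = 28048800. Paths through (8, 4): (paths (0, 0) → (8, 4)) × (paths (8, 4) → (23, 9)) = C(12, 8) · C(20, 15) = 495 · 15504 = 7674480. Avoidance count = 28048800 − 7674480 = 20374320.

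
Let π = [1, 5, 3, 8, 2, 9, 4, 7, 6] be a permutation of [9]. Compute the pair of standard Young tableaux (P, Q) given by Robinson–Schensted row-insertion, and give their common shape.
P = [1, 2, 4, 6] / [3, 7, 9] / [5, 8];  Q = [1, 2, 4, 6] / [3, 7, 8] / [5, 9];  common shape = (4, 3, 2)

Row-insert the values π_1, π_2, … into P one at a time, bumping the leftmost entry strictly greater than the inserted value down to the next row. The recording tableau Q records, in position (i, j), the step at which that cell was added to P.
  Insert 1 (step 1): P = [1];  Q = [1]
  Insert 5 (step 2): P = [1, 5];  Q = [1, 2]
  Insert 3 (step 3): P = [1, 3] / [5];  Q = [1, 2] / [3]
  Insert 8 (step 4): P = [1, 3, 8] / [5];  Q = [1, 2, 4] / [3]
  Insert 2 (step 5): P = [1, 2, 8] / [3] / [5];  Q = [1, 2, 4] / [3] / [5]
  Insert 9 (step 6): P = [1, 2, 8, 9] / [3] / [5];  Q = [1, 2, 4, 6] / [3] / [5]
  Insert 4 (step 7): P = [1, 2, 4, 9] / [3, 8] / [5];  Q = [1, 2, 4, 6] / [3, 7] / [5]
  Insert 7 (step 8): P = [1, 2, 4, 7] / [3, 8, 9] / [5];  Q = [1, 2, 4, 6] / [3, 7, 8] / [5]
  Insert 6 (step 9): P = [1, 2, 4, 6] / [3, 7, 9] / [5, 8];  Q = [1, 2, 4, 6] / [3, 7, 8] / [5, 9]
Final shape: (4, 3, 2).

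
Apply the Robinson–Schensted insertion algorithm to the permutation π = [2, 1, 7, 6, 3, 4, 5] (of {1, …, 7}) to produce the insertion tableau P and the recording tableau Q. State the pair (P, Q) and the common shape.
P = [1, 3, 4, 5] / [2, 6] / [7];  Q = [1, 3, 6, 7] / [2, 4] / [5];  common shape = (4, 2, 1)

Row-insert the values π_1, π_2, … into P one at a time, bumping the leftmost entry strictly greater than the inserted value down to the next row. The recording tableau Q records, in position (i, j), the step at which that cell was added to P.
  Insert 2 (step 1): P = [2];  Q = [1]
  Insert 1 (step 2): P = [1] / [2];  Q = [1] / [2]
  Insert 7 (step 3): P = [1, 7] / [2];  Q = [1, 3] / [2]
  Insert 6 (step 4): P = [1, 6] / [2, 7];  Q = [1, 3] / [2, 4]
  Insert 3 (step 5): P = [1, 3] / [2, 6] / [7];  Q = [1, 3] / [2, 4] / [5]
  Insert 4 (step 6): P = [1, 3, 4] / [2, 6] / [7];  Q = [1, 3, 6] / [2, 4] / [5]
  Insert 5 (step 7): P = [1, 3, 4, 5] / [2, 6] / [7];  Q = [1, 3, 6, 7] / [2, 4] / [5]
Final shape: (4, 2, 1).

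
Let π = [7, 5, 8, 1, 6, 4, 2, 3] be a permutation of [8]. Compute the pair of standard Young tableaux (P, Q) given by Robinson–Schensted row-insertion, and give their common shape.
P = [1, 2, 3] / [4, 6] / [5, 8] / [7];  Q = [1, 3, 8] / [2, 5] / [4, 6] / [7];  common shape = (3, 2, 2, 1)

Row-insert the values π_1, π_2, … into P one at a time, bumping the leftmost entry strictly greater than the inserted value down to the next row. The recording tableau Q records, in position (i, j), the step at which that cell was added to P.
  Insert 7 (step 1): P = [7];  Q = [1]
  Insert 5 (step 2): P = [5] / [7];  Q = [1] / [2]
  Insert 8 (step 3): P = [5, 8] / [7];  Q = [1, 3] / [2]
  Insert 1 (step 4): P = [1, 8] / [5] / [7];  Q = [1, 3] / [2] / [4]
  Insert 6 (step 5): P = [1, 6] / [5, 8] / [7];  Q = [1, 3] / [2, 5] / [4]
  Insert 4 (step 6): P = [1, 4] / [5, 6] / [7, 8];  Q = [1, 3] / [2, 5] / [4, 6]
  Insert 2 (step 7): P = [1, 2] / [4, 6] / [5, 8] / [7];  Q = [1, 3] / [2, 5] / [4, 6] / [7]
  Insert 3 (step 8): P = [1, 2, 3] / [4, 6] / [5, 8] / [7];  Q = [1, 3, 8] / [2, 5] / [4, 6] / [7]
Final shape: (3, 2, 2, 1).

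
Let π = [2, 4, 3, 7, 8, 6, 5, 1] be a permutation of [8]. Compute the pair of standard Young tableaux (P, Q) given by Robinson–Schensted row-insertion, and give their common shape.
P = [1, 3, 5, 8] / [2, 6] / [4] / [7];  Q = [1, 2, 4, 5] / [3, 6] / [7] / [8];  common shape = (4, 2, 1, 1)

Row-insert the values π_1, π_2, … into P one at a time, bumping the leftmost entry strictly greater than the inserted value down to the next row. The recording tableau Q records, in position (i, j), the step at which that cell was added to P.
  Insert 2 (step 1): P = [2];  Q = [1]
  Insert 4 (step 2): P = [2, 4];  Q = [1, 2]
  Insert 3 (step 3): P = [2, 3] / [4];  Q = [1, 2] / [3]
  Insert 7 (step 4): P = [2, 3, 7] / [4];  Q = [1, 2, 4] / [3]
  Insert 8 (step 5): P = [2, 3, 7, 8] / [4];  Q = [1, 2, 4, 5] / [3]
  Insert 6 (step 6): P = [2, 3, 6, 8] / [4, 7];  Q = [1, 2, 4, 5] / [3, 6]
  Insert 5 (step 7): P = [2, 3, 5, 8] / [4, 6] / [7];  Q = [1, 2, 4, 5] / [3, 6] / [7]
  Insert 1 (step 8): P = [1, 3, 5, 8] / [2, 6] / [4] / [7];  Q = [1, 2, 4, 5] / [3, 6] / [7] / [8]
Final shape: (4, 2, 1, 1).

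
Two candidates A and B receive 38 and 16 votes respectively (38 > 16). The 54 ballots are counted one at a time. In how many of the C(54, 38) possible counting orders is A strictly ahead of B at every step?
Strict-lead orderings = 8594228157515

Total orderings of the 54 votes with 38 for A: C(54, 38) = 21094923659355. By the Bertrand ballot formula (Cycle Lemma / reflection principle), the number of orderings in which A is strictly ahead of B throughout is (p − q)/(p + q) · C(p + q, p) = (38 − 16)/(38 + 16) · 21094923659355 = 8594228157515.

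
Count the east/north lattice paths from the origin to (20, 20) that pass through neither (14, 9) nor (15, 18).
Number of paths = 106124270560

Inclusion–exclusion. Total paths: C(40, 20) = 137846528820. Through P₁: C(23, 14)·C(17, 6) = 10113543440. Through P₂: C(33, 15)·C(7, 5) = 21780324720. Since P₁ is strictly southwest of P₂, a monotone path through both must visit P₁ then P₂; paths through both = C(23, 14)·C(10, 1)·C(7, 5) = 171609900. Avoid both = 137846528820 − 10113543440 − 21780324720 + 171609900 = 106124270560.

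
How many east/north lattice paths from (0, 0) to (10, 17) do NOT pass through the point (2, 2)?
Number of paths = 5494401

Total paths from (0, 0) to (10, 17): C(27, 10) = 8436285. Paths through (2, 2): (paths (0, 0) → (2, 2)) × (paths (2, 2) → (10, 17)) = C(4, 2) · C(23, 8) = 6 · 490314 = 2941884. Avoidance count = 8436285 − 2941884 = 5494401.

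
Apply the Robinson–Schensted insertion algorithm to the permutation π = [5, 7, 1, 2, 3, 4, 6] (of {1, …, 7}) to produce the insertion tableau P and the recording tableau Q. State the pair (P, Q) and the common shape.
P = [1, 2, 3, 4, 6] / [5, 7];  Q = [1, 2, 5, 6, 7] / [3, 4];  common shape = (5, 2)

Row-insert the values π_1, π_2, … into P one at a time, bumping the leftmost entry strictly greater than the inserted value down to the next row. The recording tableau Q records, in position (i, j), the step at which that cell was added to P.
  Insert 5 (step 1): P = [5];  Q = [1]
  Insert 7 (step 2): P = [5, 7];  Q = [1, 2]
  Insert 1 (step 3): P = [1, 7] / [5];  Q = [1, 2] / [3]
  Insert 2 (step 4): P = [1, 2] / [5, 7];  Q = [1, 2] / [3, 4]
  Insert 3 (step 5): P = [1, 2, 3] / [5, 7];  Q = [1, 2, 5] / [3, 4]
  Insert 4 (step 6): P = [1, 2, 3, 4] / [5, 7];  Q = [1, 2, 5, 6] / [3, 4]
  Insert 6 (step 7): P = [1, 2, 3, 4, 6] / [5, 7];  Q = [1, 2, 5, 6, 7] / [3, 4]
Final shape: (5, 2).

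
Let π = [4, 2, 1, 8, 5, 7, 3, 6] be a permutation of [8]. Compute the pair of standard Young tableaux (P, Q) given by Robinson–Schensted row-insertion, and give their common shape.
P = [1, 3, 6] / [2, 5, 7] / [4, 8];  Q = [1, 4, 6] / [2, 5, 8] / [3, 7];  common shape = (3, 3, 2)

Row-insert the values π_1, π_2, … into P one at a time, bumping the leftmost entry strictly greater than the inserted value down to the next row. The recording tableau Q records, in position (i, j), the step at which that cell was added to P.
  Insert 4 (step 1): P = [4];  Q = [1]
  Insert 2 (step 2): P = [2] / [4];  Q = [1] / [2]
  Insert 1 (step 3): P = [1] / [2] / [4];  Q = [1] / [2] / [3]
  Insert 8 (step 4): P = [1, 8] / [2] / [4];  Q = [1, 4] / [2] / [3]
  Insert 5 (step 5): P = [1, 5] / [2, 8] / [4];  Q = [1, 4] / [2, 5] / [3]
  Insert 7 (step 6): P = [1, 5, 7] / [2, 8] / [4];  Q = [1, 4, 6] / [2, 5] / [3]
  Insert 3 (step 7): P = [1, 3, 7] / [2, 5] / [4, 8];  Q = [1, 4, 6] / [2, 5] / [3, 7]
  Insert 6 (step 8): P = [1, 3, 6] / [2, 5, 7] / [4, 8];  Q = [1, 4, 6] / [2, 5, 8] / [3, 7]
Final shape: (3, 3, 2).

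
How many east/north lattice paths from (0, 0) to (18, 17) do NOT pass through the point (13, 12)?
Number of paths = 3227092050

Total paths from (0, 0) to (18, 17): C(35, 18) = 4537567650. Paths through (13, 12): (paths (0, 0) → (13, 12)) × (paths (13, 12) → (18, 17)) = C(25, 13) · C(10, 5) = 5200300 · 252 = 1310475600. Avoidance count = 4537567650 − 1310475600 = 3227092050.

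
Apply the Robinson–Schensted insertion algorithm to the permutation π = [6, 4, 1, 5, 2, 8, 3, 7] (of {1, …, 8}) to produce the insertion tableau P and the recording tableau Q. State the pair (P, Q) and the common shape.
P = [1, 2, 3, 7] / [4, 5, 8] / [6];  Q = [1, 4, 6, 8] / [2, 5, 7] / [3];  common shape = (4, 3, 1)

Row-insert the values π_1, π_2, … into P one at a time, bumping the leftmost entry strictly greater than the inserted value down to the next row. The recording tableau Q records, in position (i, j), the step at which that cell was added to P.
  Insert 6 (step 1): P = [6];  Q = [1]
  Insert 4 (step 2): P = [4] / [6];  Q = [1] / [2]
  Insert 1 (step 3): P = [1] / [4] / [6];  Q = [1] / [2] / [3]
  Insert 5 (step 4): P = [1, 5] / [4] / [6];  Q = [1, 4] / [2] / [3]
  Insert 2 (step 5): P = [1, 2] / [4, 5] / [6];  Q = [1, 4] / [2, 5] / [3]
  Insert 8 (step 6): P = [1, 2, 8] / [4, 5] / [6];  Q = [1, 4, 6] / [2, 5] / [3]
  Insert 3 (step 7): P = [1, 2, 3] / [4, 5, 8] / [6];  Q = [1, 4, 6] / [2, 5, 7] / [3]
  Insert 7 (step 8): P = [1, 2, 3, 7] / [4, 5, 8] / [6];  Q = [1, 4, 6, 8] / [2, 5, 7] / [3]
Final shape: (4, 3, 1).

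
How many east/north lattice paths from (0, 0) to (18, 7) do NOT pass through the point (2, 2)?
Number of paths = 358606

Total paths from (0, 0) to (18, 7): C(25, 18) = 480700. Paths through (2, 2): (paths (0, 0) → (2, 2)) × (paths (2, 2) → (18, 7)) = C(4, 2) · C(21, 16) = 6 · 20349 = 122094. Avoidance count = 480700 − 122094 = 358606.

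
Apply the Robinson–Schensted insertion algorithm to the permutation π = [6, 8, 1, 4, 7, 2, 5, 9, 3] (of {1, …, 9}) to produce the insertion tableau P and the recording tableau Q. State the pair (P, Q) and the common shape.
P = [1, 2, 3, 9] / [4, 5] / [6, 7] / [8];  Q = [1, 2, 5, 8] / [3, 4] / [6, 7] / [9];  common shape = (4, 2, 2, 1)

Row-insert the values π_1, π_2, … into P one at a time, bumping the leftmost entry strictly greater than the inserted value down to the next row. The recording tableau Q records, in position (i, j), the step at which that cell was added to P.
  Insert 6 (step 1): P = [6];  Q = [1]
  Insert 8 (step 2): P = [6, 8];  Q = [1, 2]
  Insert 1 (step 3): P = [1, 8] / [6];  Q = [1, 2] / [3]
  Insert 4 (step 4): P = [1, 4] / [6, 8];  Q = [1, 2] / [3, 4]
  Insert 7 (step 5): P = [1, 4, 7] / [6, 8];  Q = [1, 2, 5] / [3, 4]
  Insert 2 (step 6): P = [1, 2, 7] / [4, 8] / [6];  Q = [1, 2, 5] / [3, 4] / [6]
  Insert 5 (step 7): P = [1, 2, 5] / [4, 7] / [6, 8];  Q = [1, 2, 5] / [3, 4] / [6, 7]
  Insert 9 (step 8): P = [1, 2, 5, 9] / [4, 7] / [6, 8];  Q = [1, 2, 5, 8] / [3, 4] / [6, 7]
  Insert 3 (step 9): P = [1, 2, 3, 9] / [4, 5] / [6, 7] / [8];  Q = [1, 2, 5, 8] / [3, 4] / [6, 7] / [9]
Final shape: (4, 2, 2, 1).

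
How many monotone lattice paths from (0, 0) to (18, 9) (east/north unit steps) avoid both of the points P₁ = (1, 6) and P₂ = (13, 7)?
Number of paths = 3052836

Inclusion–exclusion. Total paths: C(27, 18) = 4686825. Through P₁: C(7, 1)·C(20, 17) = 7980. Through P₂: C(20, 13)·C(7, 5) = 1627920. Since P₁ is strictly southwest of P₂, a monotone path through both must visit P₁ then P₂; paths through both = C(7, 1)·C(13, 12)·C(7, 5) = 1911. Avoid both = 4686825 − 7980 − 1627920 + 1911 = 3052836.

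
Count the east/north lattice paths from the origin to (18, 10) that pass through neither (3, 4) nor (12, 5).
Number of paths = 8526714

Inclusion–exclusion. Total paths: C(28, 18) = 13123110. Through P₁: C(7, 3)·C(21, 15) = 1899240. Through P₂: C(17, 12)·C(11, 6) = 2858856. Since P₁ is strictly southwest of P₂, a monotone path through both must visit P₁ then P₂; paths through both = C(7, 3)·C(10, 9)·C(11, 6) = 161700. Avoid both = 13123110 − 1899240 − 2858856 + 161700 = 8526714.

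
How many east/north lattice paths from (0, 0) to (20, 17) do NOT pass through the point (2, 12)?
Number of paths = 15902306651

Total paths from (0, 0) to (20, 17): C(37, 20) = 15905368710. Paths through (2, 12): (paths (0, 0) → (2, 12)) × (paths (2, 12) → (20, 17)) = C(14, 2) · C(23, 18) = 91 · 33649 = 3062059. Avoidance count = 15905368710 − 3062059 = 15902306651.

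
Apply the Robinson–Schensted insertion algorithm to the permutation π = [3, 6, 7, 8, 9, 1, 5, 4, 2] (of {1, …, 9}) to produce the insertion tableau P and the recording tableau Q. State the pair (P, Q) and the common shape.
P = [1, 2, 7, 8, 9] / [3, 4] / [5] / [6];  Q = [1, 2, 3, 4, 5] / [6, 7] / [8] / [9];  common shape = (5, 2, 1, 1)

Row-insert the values π_1, π_2, … into P one at a time, bumping the leftmost entry strictly greater than the inserted value down to the next row. The recording tableau Q records, in position (i, j), the step at which that cell was added to P.
  Insert 3 (step 1): P = [3];  Q = [1]
  Insert 6 (step 2): P = [3, 6];  Q = [1, 2]
  Insert 7 (step 3): P = [3, 6, 7];  Q = [1, 2, 3]
  Insert 8 (step 4): P = [3, 6, 7, 8];  Q = [1, 2, 3, 4]
  Insert 9 (step 5): P = [3, 6, 7, 8, 9];  Q = [1, 2, 3, 4, 5]
  Insert 1 (step 6): P = [1, 6, 7, 8, 9] / [3];  Q = [1, 2, 3, 4, 5] / [6]
  Insert 5 (step 7): P = [1, 5, 7, 8, 9] / [3, 6];  Q = [1, 2, 3, 4, 5] / [6, 7]
  Insert 4 (step 8): P = [1, 4, 7, 8, 9] / [3, 5] / [6];  Q = [1, 2, 3, 4, 5] / [6, 7] / [8]
  Insert 2 (step 9): P = [1, 2, 7, 8, 9] / [3, 4] / [5] / [6];  Q = [1, 2, 3, 4, 5] / [6, 7] / [8] / [9]
Final shape: (5, 2, 1, 1).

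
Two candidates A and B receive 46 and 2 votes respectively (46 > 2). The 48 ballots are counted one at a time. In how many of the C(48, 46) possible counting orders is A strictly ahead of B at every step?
Strict-lead orderings = 1034

Total orderings of the 48 votes with 46 for A: C(48, 46) = 1128. By the Bertrand ballot formula (Cycle Lemma / reflection principle), the number of orderings in which A is strictly ahead of B throughout is (p − q)/(p + q) · C(p + q, p) = (46 − 2)/(46 + 2) · 1128 = 1034.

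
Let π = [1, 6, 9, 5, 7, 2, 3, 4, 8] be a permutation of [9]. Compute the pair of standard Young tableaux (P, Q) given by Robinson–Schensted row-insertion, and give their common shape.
P = [1, 2, 3, 4, 8] / [5, 7] / [6, 9];  Q = [1, 2, 3, 8, 9] / [4, 5] / [6, 7];  common shape = (5, 2, 2)

Row-insert the values π_1, π_2, … into P one at a time, bumping the leftmost entry strictly greater than the inserted value down to the next row. The recording tableau Q records, in position (i, j), the step at which that cell was added to P.
  Insert 1 (step 1): P = [1];  Q = [1]
  Insert 6 (step 2): P = [1, 6];  Q = [1, 2]
  Insert 9 (step 3): P = [1, 6, 9];  Q = [1, 2, 3]
  Insert 5 (step 4): P = [1, 5, 9] / [6];  Q = [1, 2, 3] / [4]
  Insert 7 (step 5): P = [1, 5, 7] / [6, 9];  Q = [1, 2, 3] / [4, 5]
  Insert 2 (step 6): P = [1, 2, 7] / [5, 9] / [6];  Q = [1, 2, 3] / [4, 5] / [6]
  Insert 3 (step 7): P = [1, 2, 3] / [5, 7] / [6, 9];  Q = [1, 2, 3] / [4, 5] / [6, 7]
  Insert 4 (step 8): P = [1, 2, 3, 4] / [5, 7] / [6, 9];  Q = [1, 2, 3, 8] / [4, 5] / [6, 7]
  Insert 8 (step 9): P = [1, 2, 3, 4, 8] / [5, 7] / [6, 9];  Q = [1, 2, 3, 8, 9] / [4, 5] / [6, 7]
Final shape: (5, 2, 2).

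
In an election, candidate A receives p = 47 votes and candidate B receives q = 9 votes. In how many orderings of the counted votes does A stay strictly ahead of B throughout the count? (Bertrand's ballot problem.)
Strict-lead orderings = 5140835700

Total orderings of the 56 votes with 47 for A: C(56, 47) = 7575968400. By the Bertrand ballot formula (Cycle Lemma / reflection principle), the number of orderings in which A is strictly ahead of B throughout is (p − q)/(p + q) · C(p + q, p) = (47 − 9)/(47 + 9) · 7575968400 = 5140835700.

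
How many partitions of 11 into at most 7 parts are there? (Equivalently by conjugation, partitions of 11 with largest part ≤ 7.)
p(11, parts ≤ 7) = 49

Partitions of 11 with all parts ≤ 7: 7+4, 7+3+1, 7+2+2, 7+2+1+1, 7+1+1+1+1, 6+5, 6+4+1, 6+3+2, 6+3+1+1, 6+2+2+1, 6+2+1+1+1, 6+1+1+1+1+1, 5+5+1, 5+4+2, 5+4+1+1, 5+3+3, 5+3+2+1, 5+3+1+1+1, 5+2+2+2, 5+2+2+1+1, 5+2+1+1+1+1, 5+1+1+1+1+1+1, 4+4+3, 4+4+2+1, 4+4+1+1+1, 4+3+3+1, 4+3+2+2, 4+3+2+1+1, 4+3+1+1+1+1, 4+2+2+2+1, … (49 total). Count = 49.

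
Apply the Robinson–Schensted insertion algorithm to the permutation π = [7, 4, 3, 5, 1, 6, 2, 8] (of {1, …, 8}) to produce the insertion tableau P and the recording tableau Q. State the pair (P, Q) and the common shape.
P = [1, 2, 6, 8] / [3, 5] / [4] / [7];  Q = [1, 4, 6, 8] / [2, 7] / [3] / [5];  common shape = (4, 2, 1, 1)

Row-insert the values π_1, π_2, … into P one at a time, bumping the leftmost entry strictly greater than the inserted value down to the next row. The recording tableau Q records, in position (i, j), the step at which that cell was added to P.
  Insert 7 (step 1): P = [7];  Q = [1]
  Insert 4 (step 2): P = [4] / [7];  Q = [1] / [2]
  Insert 3 (step 3): P = [3] / [4] / [7];  Q = [1] / [2] / [3]
  Insert 5 (step 4): P = [3, 5] / [4] / [7];  Q = [1, 4] / [2] / [3]
  Insert 1 (step 5): P = [1, 5] / [3] / [4] / [7];  Q = [1, 4] / [2] / [3] / [5]
  Insert 6 (step 6): P = [1, 5, 6] / [3] / [4] / [7];  Q = [1, 4, 6] / [2] / [3] / [5]
  Insert 2 (step 7): P = [1, 2, 6] / [3, 5] / [4] / [7];  Q = [1, 4, 6] / [2, 7] / [3] / [5]
  Insert 8 (step 8): P = [1, 2, 6, 8] / [3, 5] / [4] / [7];  Q = [1, 4, 6, 8] / [2, 7] / [3] / [5]
Final shape: (4, 2, 1, 1).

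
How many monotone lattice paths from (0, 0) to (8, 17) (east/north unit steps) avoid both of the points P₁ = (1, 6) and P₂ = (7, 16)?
Number of paths = 480605

Inclusion–exclusion. Total paths: C(25, 8) = 1081575. Through P₁: C(7, 1)·C(18, 7) = 222768. Through P₂: C(23, 7)·C(2, 1) = 490314. Since P₁ is strictly southwest of P₂, a monotone path through both must visit P₁ then P₂; paths through both = C(7, 1)·C(16, 6)·C(2, 1) = 112112. Avoid both = 1081575 − 222768 − 490314 + 112112 = 480605.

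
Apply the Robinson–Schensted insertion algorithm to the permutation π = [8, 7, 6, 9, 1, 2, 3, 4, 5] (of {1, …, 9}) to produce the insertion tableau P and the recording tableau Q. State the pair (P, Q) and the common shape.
P = [1, 2, 3, 4, 5] / [6, 9] / [7] / [8];  Q = [1, 4, 7, 8, 9] / [2, 6] / [3] / [5];  common shape = (5, 2, 1, 1)

Row-insert the values π_1, π_2, … into P one at a time, bumping the leftmost entry strictly greater than the inserted value down to the next row. The recording tableau Q records, in position (i, j), the step at which that cell was added to P.
  Insert 8 (step 1): P = [8];  Q = [1]
  Insert 7 (step 2): P = [7] / [8];  Q = [1] / [2]
  Insert 6 (step 3): P = [6] / [7] / [8];  Q = [1] / [2] / [3]
  Insert 9 (step 4): P = [6, 9] / [7] / [8];  Q = [1, 4] / [2] / [3]
  Insert 1 (step 5): P = [1, 9] / [6] / [7] / [8];  Q = [1, 4] / [2] / [3] / [5]
  Insert 2 (step 6): P = [1, 2] / [6, 9] / [7] / [8];  Q = [1, 4] / [2, 6] / [3] / [5]
  Insert 3 (step 7): P = [1, 2, 3] / [6, 9] / [7] / [8];  Q = [1, 4, 7] / [2, 6] / [3] / [5]
  Insert 4 (step 8): P = [1, 2, 3, 4] / [6, 9] / [7] / [8];  Q = [1, 4, 7, 8] / [2, 6] / [3] / [5]
  Insert 5 (step 9): P = [1, 2, 3, 4, 5] / [6, 9] / [7] / [8];  Q = [1, 4, 7, 8, 9] / [2, 6] / [3] / [5]
Final shape: (5, 2, 1, 1).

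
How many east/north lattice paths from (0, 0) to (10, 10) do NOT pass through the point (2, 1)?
Number of paths = 111826

Total paths from (0, 0) to (10, 10): C(20, 10) = 184756. Paths through (2, 1): (paths (0, 0) → (2, 1)) × (paths (2, 1) → (10, 10)) = C(3, 2) · C(17, 8) = 3 · 24310 = 72930. Avoidance count = 184756 − 72930 = 111826.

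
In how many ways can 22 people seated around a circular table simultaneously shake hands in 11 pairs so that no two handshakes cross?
C_11 = 58786

These noncrossing handshakes are counted by the Catalan number C_n = (1/(n + 1)) · C(2n, n). For n = 11: C_11 = (1/12) · C(22, 11) = 705432/12 = 58786.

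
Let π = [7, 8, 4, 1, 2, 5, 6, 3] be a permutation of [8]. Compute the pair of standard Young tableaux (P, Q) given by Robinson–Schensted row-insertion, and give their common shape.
P = [1, 2, 3, 6] / [4, 5] / [7, 8];  Q = [1, 2, 6, 7] / [3, 5] / [4, 8];  common shape = (4, 2, 2)

Row-insert the values π_1, π_2, … into P one at a time, bumping the leftmost entry strictly greater than the inserted value down to the next row. The recording tableau Q records, in position (i, j), the step at which that cell was added to P.
  Insert 7 (step 1): P = [7];  Q = [1]
  Insert 8 (step 2): P = [7, 8];  Q = [1, 2]
  Insert 4 (step 3): P = [4, 8] / [7];  Q = [1, 2] / [3]
  Insert 1 (step 4): P = [1, 8] / [4] / [7];  Q = [1, 2] / [3] / [4]
  Insert 2 (step 5): P = [1, 2] / [4, 8] / [7];  Q = [1, 2] / [3, 5] / [4]
  Insert 5 (step 6): P = [1, 2, 5] / [4, 8] / [7];  Q = [1, 2, 6] / [3, 5] / [4]
  Insert 6 (step 7): P = [1, 2, 5, 6] / [4, 8] / [7];  Q = [1, 2, 6, 7] / [3, 5] / [4]
  Insert 3 (step 8): P = [1, 2, 3, 6] / [4, 5] / [7, 8];  Q = [1, 2, 6, 7] / [3, 5] / [4, 8]
Final shape: (4, 2, 2).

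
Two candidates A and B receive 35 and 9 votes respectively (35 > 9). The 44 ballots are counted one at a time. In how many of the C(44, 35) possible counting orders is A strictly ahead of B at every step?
Strict-lead orderings = 418913482

Total orderings of the 44 votes with 35 for A: C(44, 35) = 708930508. By the Bertrand ballot formula (Cycle Lemma / reflection principle), the number of orderings in which A is strictly ahead of B throughout is (p − q)/(p + q) · C(p + q, p) = (35 − 9)/(35 + 9) · 708930508 = 418913482.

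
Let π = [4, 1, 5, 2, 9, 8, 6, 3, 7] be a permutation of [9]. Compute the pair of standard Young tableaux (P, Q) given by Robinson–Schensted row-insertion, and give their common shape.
P = [1, 2, 3, 7] / [4, 5, 6] / [8] / [9];  Q = [1, 3, 5, 9] / [2, 4, 6] / [7] / [8];  common shape = (4, 3, 1, 1)

Row-insert the values π_1, π_2, … into P one at a time, bumping the leftmost entry strictly greater than the inserted value down to the next row. The recording tableau Q records, in position (i, j), the step at which that cell was added to P.
  Insert 4 (step 1): P = [4];  Q = [1]
  Insert 1 (step 2): P = [1] / [4];  Q = [1] / [2]
  Insert 5 (step 3): P = [1, 5] / [4];  Q = [1, 3] / [2]
  Insert 2 (step 4): P = [1, 2] / [4, 5];  Q = [1, 3] / [2, 4]
  Insert 9 (step 5): P = [1, 2, 9] / [4, 5];  Q = [1, 3, 5] / [2, 4]
  Insert 8 (step 6): P = [1, 2, 8] / [4, 5, 9];  Q = [1, 3, 5] / [2, 4, 6]
  Insert 6 (step 7): P = [1, 2, 6] / [4, 5, 8] / [9];  Q = [1, 3, 5] / [2, 4, 6] / [7]
  Insert 3 (step 8): P = [1, 2, 3] / [4, 5, 6] / [8] / [9];  Q = [1, 3, 5] / [2, 4, 6] / [7] / [8]
  Insert 7 (step 9): P = [1, 2, 3, 7] / [4, 5, 6] / [8] / [9];  Q = [1, 3, 5, 9] / [2, 4, 6] / [7] / [8]
Final shape: (4, 3, 1, 1).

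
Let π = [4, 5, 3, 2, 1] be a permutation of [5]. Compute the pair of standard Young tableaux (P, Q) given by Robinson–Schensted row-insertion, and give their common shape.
P = [1, 5] / [2] / [3] / [4];  Q = [1, 2] / [3] / [4] / [5];  common shape = (2, 1, 1, 1)

Row-insert the values π_1, π_2, … into P one at a time, bumping the leftmost entry strictly greater than the inserted value down to the next row. The recording tableau Q records, in position (i, j), the step at which that cell was added to P.
  Insert 4 (step 1): P = [4];  Q = [1]
  Insert 5 (step 2): P = [4, 5];  Q = [1, 2]
  Insert 3 (step 3): P = [3, 5] / [4];  Q = [1, 2] / [3]
  Insert 2 (step 4): P = [2, 5] / [3] / [4];  Q = [1, 2] / [3] / [4]
  Insert 1 (step 5): P = [1, 5] / [2] / [3] / [4];  Q = [1, 2] / [3] / [4] / [5]
Final shape: (2, 1, 1, 1).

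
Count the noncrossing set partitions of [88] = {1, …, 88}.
C_88 = 64633260585762914370496637486146181462681535261000

These noncrossing partitions are counted by the Catalan number C_n = (1/(n + 1)) · C(2n, n). For n = 88: C_88 = (1/89) · C(176, 88) = 5752360192132899378974200736267010150178656638229000/89 = 64633260585762914370496637486146181462681535261000.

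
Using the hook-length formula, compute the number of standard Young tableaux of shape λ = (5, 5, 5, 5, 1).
# SYT of shape (5, 5, 5, 5, 1) = 19399380

Hook-length formula: f^λ = n! / Π hook(c), product over all cells c of the Young diagram. For λ = (5, 5, 5, 5, 1), n = 21 boxes. Hook lengths by row (left-to-right, top-to-bottom): [9, 7, 6, 5, 4]; [8, 6, 5, 4, 3]; [7, 5, 4, 3, 2]; [6, 4, 3, 2, 1]; [1]. Product of hooks = 2633637888000. So f^λ = 21! / 2633637888000 = 51090942171709440000 / 2633637888000 = 19399380.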